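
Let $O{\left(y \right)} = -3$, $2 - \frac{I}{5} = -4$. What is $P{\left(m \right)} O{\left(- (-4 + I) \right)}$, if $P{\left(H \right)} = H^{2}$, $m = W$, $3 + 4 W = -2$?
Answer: $- \frac{75}{16} \approx -4.6875$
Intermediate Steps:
$W = - \frac{5}{4}$ ($W = - \frac{3}{4} + \frac{1}{4} \left(-2\right) = - \frac{3}{4} - \frac{1}{2} = - \frac{5}{4} \approx -1.25$)
$I = 30$ ($I = 10 - -20 = 10 + 20 = 30$)
$m = - \frac{5}{4} \approx -1.25$
$P{\left(m \right)} O{\left(- (-4 + I) \right)} = \left(- \frac{5}{4}\right)^{2} \left(-3\right) = \frac{25}{16} \left(-3\right) = - \frac{75}{16}$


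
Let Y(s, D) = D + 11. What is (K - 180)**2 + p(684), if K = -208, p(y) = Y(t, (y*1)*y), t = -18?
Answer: 618411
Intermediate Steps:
Y(s, D) = 11 + D
p(y) = 11 + y**2 (p(y) = 11 + (y*1)*y = 11 + y*y = 11 + y**2)
(K - 180)**2 + p(684) = (-208 - 180)**2 + (11 + 684**2) = (-388)**2 + (11 + 467856) = 150544 + 467867 = 618411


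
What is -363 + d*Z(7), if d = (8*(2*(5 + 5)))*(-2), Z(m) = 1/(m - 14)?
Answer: -2221/7 ≈ -317.29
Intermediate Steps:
Z(m) = 1/(-14 + m)
d = -320 (d = (8*(2*10))*(-2) = (8*20)*(-2) = 160*(-2) = -320)
-363 + d*Z(7) = -363 - 320/(-14 + 7) = -363 - 320/(-7) = -363 - 320*(-⅐) = -363 + 320/7 = -2221/7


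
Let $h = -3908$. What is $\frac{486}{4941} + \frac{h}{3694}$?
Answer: $- \frac{108112}{112667} \approx -0.95957$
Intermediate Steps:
$\frac{486}{4941} + \frac{h}{3694} = \frac{486}{4941} - \frac{3908}{3694} = 486 \cdot \frac{1}{4941} - \frac{1954}{1847} = \frac{6}{61} - \frac{1954}{1847} = - \frac{108112}{112667}$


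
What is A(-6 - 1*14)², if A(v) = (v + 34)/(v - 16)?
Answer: 49/324 ≈ 0.15123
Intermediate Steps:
A(v) = (34 + v)/(-16 + v)
A(-6 - 1*14)² = ((34 + (-6 - 1*14))/(-16 + (-6 - 1*14)))² = ((34 + (-6 - 14))/(-16 + (-6 - 14)))² = ((34 - 20)/(-16 - 20))² = (14/(-36))² = (-1/36*14)² = (-7/18)² = 49/324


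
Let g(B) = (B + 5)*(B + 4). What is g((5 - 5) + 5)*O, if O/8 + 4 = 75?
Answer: 51120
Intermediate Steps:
O = 568 (O = -32 + 8*75 = -32 + 600 = 568)
g(B) = (4 + B)*(5 + B) (g(B) = (5 + B)*(4 + B) = (4 + B)*(5 + B))
g((5 - 5) + 5)*O = (20 + ((5 - 5) + 5)**2 + 9*((5 - 5) + 5))*568 = (20 + (0 + 5)**2 + 9*(0 + 5))*568 = (20 + 5**2 + 9*5)*568 = (20 + 25 + 45)*568 = 90*568 = 51120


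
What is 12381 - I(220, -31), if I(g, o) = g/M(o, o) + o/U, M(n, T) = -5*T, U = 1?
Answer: 384728/31 ≈ 12411.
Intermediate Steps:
I(g, o) = o - g/(5*o) (I(g, o) = g/((-5*o)) + o/1 = g*(-1/(5*o)) + o*1 = -g/(5*o) + o = o - g/(5*o))
12381 - I(220, -31) = 12381 - (-31 - ⅕*220/(-31)) = 12381 - (-31 - ⅕*220*(-1/31)) = 12381 - (-31 + 44/31) = 12381 - 1*(-917/31) = 12381 + 917/31 = 384728/31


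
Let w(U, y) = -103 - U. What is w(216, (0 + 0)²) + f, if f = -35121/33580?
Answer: -467267/1460 ≈ -320.05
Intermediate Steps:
f = -1527/1460 (f = -35121*1/33580 = -1527/1460 ≈ -1.0459)
w(216, (0 + 0)²) + f = (-103 - 1*216) - 1527/1460 = (-103 - 216) - 1527/1460 = -319 - 1527/1460 = -467267/1460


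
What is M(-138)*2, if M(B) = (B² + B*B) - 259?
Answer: 75658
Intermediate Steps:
M(B) = -259 + 2*B² (M(B) = (B² + B²) - 259 = 2*B² - 259 = -259 + 2*B²)
M(-138)*2 = (-259 + 2*(-138)²)*2 = (-259 + 2*19044)*2 = (-259 + 38088)*2 = 37829*2 = 75658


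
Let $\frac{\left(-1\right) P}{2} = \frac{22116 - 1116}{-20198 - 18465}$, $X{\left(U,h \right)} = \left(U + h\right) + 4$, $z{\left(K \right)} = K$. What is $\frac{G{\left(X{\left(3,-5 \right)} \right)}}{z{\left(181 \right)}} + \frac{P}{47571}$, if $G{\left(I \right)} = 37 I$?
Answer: $\frac{45370394134}{110967333571} \approx 0.40886$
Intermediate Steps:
$X{\left(U,h \right)} = 4 + U + h$
$P = \frac{42000}{38663}$ ($P = - 2 \frac{22116 - 1116}{-20198 - 18465} = - 2 \frac{21000}{-38663} = - 2 \cdot 21000 \left(- \frac{1}{38663}\right) = \left(-2\right) \left(- \frac{21000}{38663}\right) = \frac{42000}{38663} \approx 1.0863$)
$\frac{G{\left(X{\left(3,-5 \right)} \right)}}{z{\left(181 \right)}} + \frac{P}{47571} = \frac{37 \left(4 + 3 - 5\right)}{181} + \frac{42000}{38663 \cdot 47571} = 37 \cdot 2 \cdot \frac{1}{181} + \frac{42000}{38663} \cdot \frac{1}{47571} = 74 \cdot \frac{1}{181} + \frac{14000}{613079191} = \frac{74}{181} + \frac{14000}{613079191} = \frac{45370394134}{110967333571}$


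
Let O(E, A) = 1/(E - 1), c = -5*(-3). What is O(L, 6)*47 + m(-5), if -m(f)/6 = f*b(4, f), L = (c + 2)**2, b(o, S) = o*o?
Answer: 138287/288 ≈ 480.16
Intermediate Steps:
c = 15
b(o, S) = o**2
L = 289 (L = (15 + 2)**2 = 17**2 = 289)
O(E, A) = 1/(-1 + E)
m(f) = -96*f (m(f) = -6*f*4**2 = -6*f*16 = -96*f)
O(L, 6)*47 + m(-5) = 47/(-1 + 289) - 96*(-5) = 47/288 + 480 = 138287/288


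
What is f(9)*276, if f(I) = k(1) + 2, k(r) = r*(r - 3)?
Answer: 0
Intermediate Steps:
k(r) = r*(-3 + r)
f(I) = 0 (f(I) = 1*(-3 + 1) + 2 = 1*(-2) + 2 = -2 + 2 = 0)
f(9)*276 = 0*276 = 0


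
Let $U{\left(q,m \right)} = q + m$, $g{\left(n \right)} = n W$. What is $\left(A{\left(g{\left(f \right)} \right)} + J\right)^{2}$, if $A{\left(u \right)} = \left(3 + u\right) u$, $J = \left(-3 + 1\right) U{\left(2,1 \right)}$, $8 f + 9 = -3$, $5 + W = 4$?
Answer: $\frac{9}{16} \approx 0.5625$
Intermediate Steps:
$W = -1$ ($W = -5 + 4 = -1$)
$f = - \frac{3}{2}$ ($f = - \frac{9}{8} + \frac{1}{8} \left(-3\right) = - \frac{9}{8} - \frac{3}{8} = - \frac{3}{2} \approx -1.5$)
$g{\left(n \right)} = - n$ ($g{\left(n \right)} = n \left(-1\right) = - n$)
$U{\left(q,m \right)} = m + q$
$J = -6$ ($J = \left(-3 + 1\right) \left(1 + 2\right) = \left(-2\right) 3 = -6$)
$A{\left(u \right)} = u \left(3 + u\right)$
$\left(A{\left(g{\left(f \right)} \right)} + J\right)^{2} = \left(\left(-1\right) \left(- \frac{3}{2}\right) \left(3 - - \frac{3}{2}\right) - 6\right)^{2} = \left(\frac{3 \left(3 + \frac{3}{2}\right)}{2} - 6\right)^{2} = \left(\frac{3}{2} \cdot \frac{9}{2} - 6\right)^{2} = \left(\frac{27}{4} - 6\right)^{2} = \left(\frac{3}{4}\right)^{2} = \frac{9}{16}$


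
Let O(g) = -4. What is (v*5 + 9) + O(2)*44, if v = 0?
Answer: -167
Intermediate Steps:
(v*5 + 9) + O(2)*44 = (0*5 + 9) - 4*44 = (0 + 9) - 176 = 9 - 176 = -167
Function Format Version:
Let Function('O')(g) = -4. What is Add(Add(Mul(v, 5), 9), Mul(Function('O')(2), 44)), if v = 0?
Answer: -167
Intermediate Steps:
Add(Add(Mul(v, 5), 9), Mul(Function('O')(2), 44)) = Add(Add(Mul(0, 5), 9), Mul(-4, 44)) = Add(Add(0, 9), -176) = Add(9, -176) = -167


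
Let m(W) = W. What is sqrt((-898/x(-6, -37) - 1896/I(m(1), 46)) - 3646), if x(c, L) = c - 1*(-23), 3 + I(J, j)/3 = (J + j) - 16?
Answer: I*sqrt(52698674)/119 ≈ 61.003*I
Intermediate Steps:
I(J, j) = -57 + 3*J + 3*j (I(J, j) = -9 + 3*((J + j) - 16) = -9 + 3*(-16 + J + j) = -9 + (-48 + 3*J + 3*j) = -57 + 3*J + 3*j)
x(c, L) = 23 + c (x(c, L) = c + 23 = 23 + c)
sqrt((-898/x(-6, -37) - 1896/I(m(1), 46)) - 3646) = sqrt((-898/(23 - 6) - 1896/(-57 + 3*1 + 3*46)) - 3646) = sqrt((-898/17 - 1896/(-57 + 3 + 138)) - 3646) = sqrt((-898*1/17 - 1896/84) - 3646) = sqrt((-898/17 - 1896*1/84) - 3646) = sqrt((-898/17 - 158/7) - 3646) = sqrt(-8972/119 - 3646) = sqrt(-442846/119) = I*sqrt(52698674)/119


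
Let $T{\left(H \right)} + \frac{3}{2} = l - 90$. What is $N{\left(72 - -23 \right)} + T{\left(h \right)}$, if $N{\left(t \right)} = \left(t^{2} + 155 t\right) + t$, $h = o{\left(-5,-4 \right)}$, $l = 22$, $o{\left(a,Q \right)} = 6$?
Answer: $\frac{47551}{2} \approx 23776.0$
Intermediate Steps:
$h = 6$
$T{\left(H \right)} = - \frac{139}{2}$ ($T{\left(H \right)} = - \frac{3}{2} + \left(22 - 90\right) = - \frac{3}{2} - 68 = - \frac{139}{2}$)
$N{\left(t \right)} = t^{2} + 156 t$
$N{\left(72 - -23 \right)} + T{\left(h \right)} = \left(72 - -23\right) \left(156 + \left(72 - -23\right)\right) - \frac{139}{2} = \left(72 + 23\right) \left(156 + \left(72 + 23\right)\right) - \frac{139}{2} = 95 \left(156 + 95\right) - \frac{139}{2} = 95 \cdot 251 - \frac{139}{2} = 23845 - \frac{139}{2} = \frac{47551}{2}$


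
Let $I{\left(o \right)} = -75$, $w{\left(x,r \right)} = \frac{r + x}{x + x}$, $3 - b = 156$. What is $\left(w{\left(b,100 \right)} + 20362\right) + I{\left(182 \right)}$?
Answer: $\frac{6207875}{306} \approx 20287.0$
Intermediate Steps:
$b = -153$ ($b = 3 - 156 = -153$)
$w{\left(x,r \right)} = \frac{r + x}{2 x}$
$\left(w{\left(b,100 \right)} + 20362\right) + I{\left(182 \right)} = \left(\frac{100 - 153}{2 \left(-153\right)} + 20362\right) - 75 = \left(\frac{1}{2} \left(- \frac{1}{153}\right) \left(-53\right) + 20362\right) - 75 = \left(\frac{53}{306} + 20362\right) - 75 = \frac{6230825}{306} - 75 = \frac{6207875}{306}$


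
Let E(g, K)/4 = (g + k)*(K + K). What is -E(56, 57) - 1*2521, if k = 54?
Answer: -52681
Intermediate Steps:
E(g, K) = 8*K*(54 + g) (E(g, K) = 4*((g + 54)*(K + K)) = 4*((54 + g)*(2*K)) = 4*(2*K*(54 + g)) = 8*K*(54 + g))
-E(56, 57) - 1*2521 = -8*57*(54 + 56) - 1*2521 = -8*57*110 - 2521 = -1*50160 - 2521 = -50160 - 2521 = -52681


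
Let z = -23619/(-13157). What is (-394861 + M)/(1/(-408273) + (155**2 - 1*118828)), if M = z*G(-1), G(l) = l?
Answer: 530265972260577/127312083044885 ≈ 4.1651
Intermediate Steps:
z = 23619/13157 (z = -23619*(-1/13157) = 23619/13157 ≈ 1.7952)
M = -23619/13157 (M = (23619/13157)*(-1) = -23619/13157 ≈ -1.7952)
(-394861 + M)/(1/(-408273) + (155**2 - 1*118828)) = (-394861 - 23619/13157)/(1/(-408273) + (155**2 - 1*118828)) = -5195209796/(13157*(-1/408273 + (24025 - 118828))) = -5195209796/(13157*(-1/408273 - 94803)) = -5195209796/(13157*(-38705505220/408273)) = -5195209796/13157*(-408273/38705505220) = 530265972260577/127312083044885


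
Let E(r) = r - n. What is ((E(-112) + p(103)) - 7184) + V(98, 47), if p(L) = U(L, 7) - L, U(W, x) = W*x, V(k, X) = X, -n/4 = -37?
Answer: -6779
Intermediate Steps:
n = 148 (n = -4*(-37) = 148)
E(r) = -148 + r (E(r) = r - 1*148 = r - 148 = -148 + r)
p(L) = 6*L (p(L) = L*7 - L = 7*L - L = 6*L)
((E(-112) + p(103)) - 7184) + V(98, 47) = (((-148 - 112) + 6*103) - 7184) + 47 = ((-260 + 618) - 7184) + 47 = (358 - 7184) + 47 = -6826 + 47 = -6779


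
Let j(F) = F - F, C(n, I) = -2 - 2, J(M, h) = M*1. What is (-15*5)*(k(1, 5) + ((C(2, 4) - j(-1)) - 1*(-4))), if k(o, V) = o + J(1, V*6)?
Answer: -150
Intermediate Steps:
J(M, h) = M
C(n, I) = -4
j(F) = 0
k(o, V) = 1 + o (k(o, V) = o + 1 = 1 + o)
(-15*5)*(k(1, 5) + ((C(2, 4) - j(-1)) - 1*(-4))) = (-15*5)*((1 + 1) + ((-4 - 1*0) - 1*(-4))) = -75*(2 + ((-4 + 0) + 4)) = -75*(2 + (-4 + 4)) = -75*(2 + 0) = -75*2 = -150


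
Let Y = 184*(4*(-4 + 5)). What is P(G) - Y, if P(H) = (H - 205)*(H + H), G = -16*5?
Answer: 44864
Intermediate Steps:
G = -80
P(H) = 2*H*(-205 + H) (P(H) = (-205 + H)*(2*H) = 2*H*(-205 + H))
Y = 736 (Y = 184*(4*1) = 184*4 = 736)
P(G) - Y = 2*(-80)*(-205 - 80) - 1*736 = 2*(-80)*(-285) - 736 = 45600 - 736 = 44864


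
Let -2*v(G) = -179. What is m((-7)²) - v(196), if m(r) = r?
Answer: -81/2 ≈ -40.500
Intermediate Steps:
v(G) = 179/2 (v(G) = -½*(-179) = 179/2)
m((-7)²) - v(196) = (-7)² - 1*179/2 = 49 - 179/2 = -81/2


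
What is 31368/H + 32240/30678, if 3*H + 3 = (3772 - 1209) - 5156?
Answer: -350403434/9955011 ≈ -35.199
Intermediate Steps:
H = -2596/3 (H = -1 + ((3772 - 1209) - 5156)/3 = -1 + (2563 - 5156)/3 = -1 + (⅓)*(-2593) = -1 - 2593/3 = -2596/3 ≈ -865.33)
31368/H + 32240/30678 = 31368/(-2596/3) + 32240/30678 = 31368*(-3/2596) + 32240*(1/30678) = -23526/649 + 16120/15339 = -350403434/9955011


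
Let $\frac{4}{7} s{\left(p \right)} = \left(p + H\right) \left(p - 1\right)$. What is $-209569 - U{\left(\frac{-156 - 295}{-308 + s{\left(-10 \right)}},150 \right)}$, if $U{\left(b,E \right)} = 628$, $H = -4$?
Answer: $-210197$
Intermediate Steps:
$s{\left(p \right)} = \frac{7 \left(-1 + p\right) \left(-4 + p\right)}{4}$ ($s{\left(p \right)} = \frac{7 \left(p - 4\right) \left(p - 1\right)}{4} = \frac{7 \left(-4 + p\right) \left(-1 + p\right)}{4} = \frac{7 \left(-1 + p\right) \left(-4 + p\right)}{4}$)
$-209569 - U{\left(\frac{-156 - 295}{-308 + s{\left(-10 \right)}},150 \right)} = -209569 - 628 = -210197$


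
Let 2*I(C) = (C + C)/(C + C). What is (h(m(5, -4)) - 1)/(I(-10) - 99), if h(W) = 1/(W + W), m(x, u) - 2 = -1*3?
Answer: 3/197 ≈ 0.015228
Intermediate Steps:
m(x, u) = -1 (m(x, u) = 2 - 1*3 = 2 - 3 = -1)
h(W) = 1/(2*W)
I(C) = ½ (I(C) = ((C + C)/(C + C))/2 = ((2*C)/((2*C)))/2 = ((2*C)*(1/(2*C)))/2 = (½)*1 = ½)
(h(m(5, -4)) - 1)/(I(-10) - 99) = ((½)/(-1) - 1)/(½ - 99) = ((½)*(-1) - 1)/(-197/2) = (-½ - 1)*(-2/197) = -3/2*(-2/197) = 3/197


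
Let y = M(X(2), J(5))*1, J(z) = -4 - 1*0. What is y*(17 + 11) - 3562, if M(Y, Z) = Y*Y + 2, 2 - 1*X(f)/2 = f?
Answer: -3506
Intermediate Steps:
X(f) = 4 - 2*f
J(z) = -4 (J(z) = -4 + 0 = -4)
M(Y, Z) = 2 + Y² (M(Y, Z) = Y² + 2 = 2 + Y²)
y = 2 (y = (2 + (4 - 2*2)²)*1 = (2 + (4 - 4)²)*1 = (2 + 0²)*1 = (2 + 0)*1 = 2*1 = 2)
y*(17 + 11) - 3562 = 2*(17 + 11) - 3562 = 2*28 - 3562 = 56 - 3562 = -3506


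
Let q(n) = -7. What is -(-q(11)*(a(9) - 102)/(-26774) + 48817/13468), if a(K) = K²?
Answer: -654503077/180296116 ≈ -3.6302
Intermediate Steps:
-(-q(11)*(a(9) - 102)/(-26774) + 48817/13468) = -(-(-7)*(9² - 102)/(-26774) + 48817/13468) = -(-(-7)*(81 - 102)*(-1/26774) + 48817*(1/13468)) = -(-(-7)*(-21)*(-1/26774) + 48817/13468) = -(-1*147*(-1/26774) + 48817/13468) = -(-147*(-1/26774) + 48817/13468) = -(147/26774 + 48817/13468) = -1*654503077/180296116 = -654503077/180296116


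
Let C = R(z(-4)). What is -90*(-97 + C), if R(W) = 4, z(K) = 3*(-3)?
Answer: 8370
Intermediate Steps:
z(K) = -9
C = 4
-90*(-97 + C) = -90*(-97 + 4) = -90*(-93) = 8370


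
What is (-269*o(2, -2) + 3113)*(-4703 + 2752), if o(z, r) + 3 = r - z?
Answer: -9747196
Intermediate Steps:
o(z, r) = -3 + r - z (o(z, r) = -3 + (r - z) = -3 + r - z)
(-269*o(2, -2) + 3113)*(-4703 + 2752) = (-269*(-3 - 2 - 1*2) + 3113)*(-4703 + 2752) = (-269*(-3 - 2 - 2) + 3113)*(-1951) = (-269*(-7) + 3113)*(-1951) = (1883 + 3113)*(-1951) = 4996*(-1951) = -9747196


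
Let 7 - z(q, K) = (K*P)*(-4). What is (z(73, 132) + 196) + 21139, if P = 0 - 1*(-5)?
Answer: 23982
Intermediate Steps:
P = 5 (P = 0 + 5 = 5)
z(q, K) = 7 + 20*K (z(q, K) = 7 - K*5*(-4) = 7 - 5*K*(-4) = 7 - (-20)*K = 7 + 20*K)
(z(73, 132) + 196) + 21139 = ((7 + 20*132) + 196) + 21139 = ((7 + 2640) + 196) + 21139 = (2647 + 196) + 21139 = 2843 + 21139 = 23982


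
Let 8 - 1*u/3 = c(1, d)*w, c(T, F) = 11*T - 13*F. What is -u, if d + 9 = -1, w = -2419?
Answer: -1023261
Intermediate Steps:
d = -10 (d = -9 - 1 = -10)
c(T, F) = -13*F + 11*T
u = 1023261 (u = 24 - 3*(-13*(-10) + 11*1)*(-2419) = 24 - 3*(130 + 11)*(-2419) = 24 - 423*(-2419) = 24 - 3*(-341079) = 24 + 1023237 = 1023261)
-u = -1*1023261 = -1023261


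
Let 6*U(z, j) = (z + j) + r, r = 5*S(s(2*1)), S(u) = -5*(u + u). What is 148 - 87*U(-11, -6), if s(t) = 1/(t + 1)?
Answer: 3817/6 ≈ 636.17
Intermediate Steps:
s(t) = 1/(1 + t)
S(u) = -10*u
r = -50/3 (r = 5*(-10/(1 + 2*1)) = 5*(-10/(1 + 2)) = 5*(-10/3) = -50/3 ≈ -16.667)
U(z, j) = -25/9 + j/6 + z/6 (U(z, j) = ((z + j) - 50/3)/6 = ((j + z) - 50/3)/6 = (-50/3 + j + z)/6 = -25/9 + j/6 + z/6)
148 - 87*U(-11, -6) = 148 - 87*(-25/9 + (⅙)*(-6) + (⅙)*(-11)) = 148 - 87*(-25/9 - 1 - 11/6) = 148 - 87*(-101/18) = 148 + 2929/6 = 3817/6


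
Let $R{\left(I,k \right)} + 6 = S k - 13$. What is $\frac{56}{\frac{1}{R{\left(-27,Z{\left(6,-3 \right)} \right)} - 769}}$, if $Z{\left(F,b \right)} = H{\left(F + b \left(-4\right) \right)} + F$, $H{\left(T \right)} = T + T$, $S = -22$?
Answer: $-95872$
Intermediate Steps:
$H{\left(T \right)} = 2 T$
$Z{\left(F,b \right)} = - 8 b + 3 F$ ($Z{\left(F,b \right)} = 2 \left(F + b \left(-4\right)\right) + F = 2 \left(F - 4 b\right) + F = \left(- 8 b + 2 F\right) + F = - 8 b + 3 F$)
$R{\left(I,k \right)} = -19 - 22 k$ ($R{\left(I,k \right)} = -6 - \left(13 + 22 k\right) = -19 - 22 k$)
$\frac{56}{\frac{1}{R{\left(-27,Z{\left(6,-3 \right)} \right)} - 769}} = \frac{56}{\frac{1}{\left(-19 - 22 \left(\left(-8\right) \left(-3\right) + 3 \cdot 6\right)\right) - 769}} = \frac{56}{\frac{1}{\left(-19 - 22 \left(24 + 18\right)\right) - 769}} = \frac{56}{\frac{1}{\left(-19 - 924\right) - 769}} = \frac{56}{\frac{1}{-943 - 769}} = \frac{56}{\frac{1}{-1712}} = \frac{56}{- \frac{1}{1712}} = 56 \left(-1712\right) = -95872$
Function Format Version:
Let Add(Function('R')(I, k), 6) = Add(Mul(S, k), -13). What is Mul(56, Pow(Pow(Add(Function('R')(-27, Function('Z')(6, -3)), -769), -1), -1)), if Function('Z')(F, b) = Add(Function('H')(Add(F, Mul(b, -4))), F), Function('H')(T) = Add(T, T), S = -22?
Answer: -95872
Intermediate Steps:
Function('H')(T) = Mul(2, T)
Function('Z')(F, b) = Add(Mul(-8, b), Mul(3, F)) (Function('Z')(F, b) = Add(Mul(2, Add(F, Mul(b, -4))), F) = Add(Mul(2, Add(F, Mul(-4, b))), F) = Add(Add(Mul(-8, b), Mul(2, F)), F) = Add(Mul(-8, b), Mul(3, F)))
Function('R')(I, k) = Add(-19, Mul(-22, k)) (Function('R')(I, k) = Add(-6, Add(Mul(-22, k), -13)) = Add(-6, Add(-13, Mul(-22, k))) = Add(-19, Mul(-22, k)))
Mul(56, Pow(Pow(Add(Function('R')(-27, Function('Z')(6, -3)), -769), -1), -1)) = Mul(56, Pow(Pow(Add(Add(-19, Mul(-22, Add(Mul(-8, -3), Mul(3, 6)))), -769), -1), -1)) = Mul(56, Pow(Pow(Add(Add(-19, Mul(-22, Add(24, 18))), -769), -1), -1)) = Mul(56, Pow(Pow(Add(Add(-19, Mul(-22, 42)), -769), -1), -1)) = Mul(56, Pow(Pow(Add(Add(-19, -924), -769), -1), -1)) = Mul(56, Pow(Pow(Add(-943, -769), -1), -1)) = Mul(56, Pow(Pow(-1712, -1), -1)) = Mul(56, Pow(Rational(-1, 1712), -1)) = Mul(56, -1712) = -95872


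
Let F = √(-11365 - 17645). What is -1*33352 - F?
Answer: -33352 - I*√29010 ≈ -33352.0 - 170.32*I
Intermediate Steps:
F = I*√29010 (F = √(-29010) = I*√29010 ≈ 170.32*I)
-1*33352 - F = -1*33352 - I*√29010 = -33352 - I*√29010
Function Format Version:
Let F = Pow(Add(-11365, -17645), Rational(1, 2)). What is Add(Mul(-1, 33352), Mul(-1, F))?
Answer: Add(-33352, Mul(-1, I, Pow(29010, Rational(1, 2)))) ≈ Add(-33352., Mul(-170.32, I))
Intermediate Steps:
F = Mul(I, Pow(29010, Rational(1, 2))) (F = Pow(-29010, Rational(1, 2)) = Mul(I, Pow(29010, Rational(1, 2))) ≈ Mul(170.32, I))
Add(Mul(-1, 33352), Mul(-1, F)) = Add(Mul(-1, 33352), Mul(-1, Mul(I, Pow(29010, Rational(1, 2))))) = Add(-33352, Mul(-1, I, Pow(29010, Rational(1, 2))))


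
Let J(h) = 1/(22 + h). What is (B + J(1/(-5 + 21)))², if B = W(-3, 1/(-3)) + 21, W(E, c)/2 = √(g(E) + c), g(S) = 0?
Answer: 165071687/373827 + 29716*I*√3/1059 ≈ 441.57 + 48.602*I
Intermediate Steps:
W(E, c) = 2*√c (W(E, c) = 2*√(0 + c) = 2*√c)
B = 21 + 2*I*√3/3 (B = 2*√(1/(-3)) + 21 = 2*√(-⅓) + 21 = 2*(I*√3/3) + 21 = 2*I*√3/3 + 21 = 21 + 2*I*√3/3 ≈ 21.0 + 1.1547*I)
(B + J(1/(-5 + 21)))² = ((21 + 2*I*√3/3) + 1/(22 + 1/(-5 + 21)))² = ((21 + 2*I*√3/3) + 1/(22 + 1/16))² = ((21 + 2*I*√3/3) + 1/(353/16))² = ((21 + 2*I*√3/3) + 16/353)² = (7429/353 + 2*I*√3/3)²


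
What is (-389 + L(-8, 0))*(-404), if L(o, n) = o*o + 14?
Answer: 125644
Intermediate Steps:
L(o, n) = 14 + o**2 (L(o, n) = o**2 + 14 = 14 + o**2)
(-389 + L(-8, 0))*(-404) = (-389 + (14 + (-8)**2))*(-404) = (-389 + (14 + 64))*(-404) = (-389 + 78)*(-404) = -311*(-404) = 125644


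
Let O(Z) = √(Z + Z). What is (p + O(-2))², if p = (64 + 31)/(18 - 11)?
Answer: 8829/49 + 380*I/7 ≈ 180.18 + 54.286*I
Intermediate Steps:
O(Z) = √2*√Z (O(Z) = √(2*Z) = √2*√Z)
p = 95/7 ≈ 13.571
(p + O(-2))² = (95/7 + √2*√(-2))² = (95/7 + √2*(I*√2))² = (95/7 + 2*I)²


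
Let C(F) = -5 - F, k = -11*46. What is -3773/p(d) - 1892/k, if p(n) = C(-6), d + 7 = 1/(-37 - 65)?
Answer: -86693/23 ≈ -3769.3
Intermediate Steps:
k = -506
d = -715/102 (d = -7 + 1/(-37 - 65) = -7 + 1/(-102) = -7 - 1/102 = -715/102 ≈ -7.0098)
p(n) = 1 (p(n) = -5 - 1*(-6) = -5 + 6 = 1)
-3773/p(d) - 1892/k = -3773/1 - 1892/(-506) = -3773*1 - 1892*(-1/506) = -3773 + 86/23 = -86693/23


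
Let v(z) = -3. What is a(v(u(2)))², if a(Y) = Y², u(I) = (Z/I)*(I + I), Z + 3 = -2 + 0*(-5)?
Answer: 81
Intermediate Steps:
Z = -5 (Z = -3 + (-2 + 0*(-5)) = -3 + (-2 + 0) = -3 - 2 = -5)
u(I) = -10 (u(I) = (-5/I)*(I + I) = (-5/I)*(2*I) = -10)
a(v(u(2)))² = ((-3)²)² = 9² = 81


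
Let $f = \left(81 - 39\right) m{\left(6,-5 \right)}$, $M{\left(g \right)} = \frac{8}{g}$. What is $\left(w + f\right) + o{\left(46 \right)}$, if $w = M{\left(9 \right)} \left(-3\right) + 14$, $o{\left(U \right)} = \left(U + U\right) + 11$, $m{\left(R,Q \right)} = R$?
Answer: $\frac{1099}{3} \approx 366.33$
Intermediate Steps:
$o{\left(U \right)} = 11 + 2 U$ ($o{\left(U \right)} = 2 U + 11 = 11 + 2 U$)
$w = \frac{34}{3}$ ($w = \frac{8}{9} \left(-3\right) + 14 = - \frac{8}{3} + 14 = \frac{34}{3} \approx 11.333$)
$f = 252$ ($f = \left(81 - 39\right) 6 = 42 \cdot 6 = 252$)
$\left(w + f\right) + o{\left(46 \right)} = \left(\frac{34}{3} + 252\right) + \left(11 + 2 \cdot 46\right) = \frac{790}{3} + \left(11 + 92\right) = \frac{790}{3} + 103 = \frac{1099}{3}$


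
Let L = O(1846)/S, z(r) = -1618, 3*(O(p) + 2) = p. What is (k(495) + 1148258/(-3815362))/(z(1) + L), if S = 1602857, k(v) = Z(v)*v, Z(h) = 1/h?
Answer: -3206239737096/7421132847818939 ≈ -0.00043204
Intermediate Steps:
O(p) = -2 + p/3
k(v) = 1 (k(v) = v/v = 1)
L = 1840/4808571 (L = (-2 + (⅓)*1846)/1602857 = (-2 + 1846/3)*(1/1602857) = (1840/3)*(1/1602857) = 1840/4808571 ≈ 0.00038265)
(k(495) + 1148258/(-3815362))/(z(1) + L) = (1 + 1148258/(-3815362))/(-1618 + 1840/4808571) = (1 + 1148258*(-1/3815362))/(-7780266038/4808571) = (1 - 574129/1907681)*(-4808571/7780266038) = (1333552/1907681)*(-4808571/7780266038) = -3206239737096/7421132847818939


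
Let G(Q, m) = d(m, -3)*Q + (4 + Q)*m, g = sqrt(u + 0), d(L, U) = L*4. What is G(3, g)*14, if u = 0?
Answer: 0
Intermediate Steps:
d(L, U) = 4*L
g = 0 (g = sqrt(0 + 0) = sqrt(0) = 0)
G(Q, m) = m*(4 + Q) + 4*Q*m (G(Q, m) = (4*m)*Q + (4 + Q)*m = 4*Q*m + m*(4 + Q) = m*(4 + Q) + 4*Q*m)
G(3, g)*14 = (0*(4 + 5*3))*14 = (0*(4 + 15))*14 = (0*19)*14 = 0*14 = 0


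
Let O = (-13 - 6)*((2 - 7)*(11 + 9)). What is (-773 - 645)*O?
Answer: -2694200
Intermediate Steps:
O = 1900 (O = -(-95)*20 = -19*(-100) = 1900)
(-773 - 645)*O = (-773 - 645)*1900 = -1418*1900 = -2694200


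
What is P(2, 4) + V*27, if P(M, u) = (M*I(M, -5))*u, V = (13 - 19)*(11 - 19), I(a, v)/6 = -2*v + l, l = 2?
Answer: 1872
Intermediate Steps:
I(a, v) = 12 - 12*v (I(a, v) = 6*(-2*v + 2) = 6*(2 - 2*v) = 12 - 12*v)
V = 48 (V = -6*(-8) = 48)
P(M, u) = 72*M*u (P(M, u) = (M*(12 - 12*(-5)))*u = (M*(12 + 60))*u = (M*72)*u = (72*M)*u = 72*M*u)
P(2, 4) + V*27 = 72*2*4 + 48*27 = 576 + 1296 = 1872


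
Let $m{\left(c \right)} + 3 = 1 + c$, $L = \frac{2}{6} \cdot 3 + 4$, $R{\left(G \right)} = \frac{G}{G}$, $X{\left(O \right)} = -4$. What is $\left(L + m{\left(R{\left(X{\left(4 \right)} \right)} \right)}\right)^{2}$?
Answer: $16$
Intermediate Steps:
$R{\left(G \right)} = 1$
$L = 5$ ($L = 2 \cdot \frac{1}{6} \cdot 3 + 4 = \frac{1}{3} \cdot 3 + 4 = 1 + 4 = 5$)
$m{\left(c \right)} = -2 + c$ ($m{\left(c \right)} = -3 + \left(1 + c\right) = -2 + c$)
$\left(L + m{\left(R{\left(X{\left(4 \right)} \right)} \right)}\right)^{2} = \left(5 + \left(-2 + 1\right)\right)^{2} = \left(5 - 1\right)^{2} = 4^{2} = 16$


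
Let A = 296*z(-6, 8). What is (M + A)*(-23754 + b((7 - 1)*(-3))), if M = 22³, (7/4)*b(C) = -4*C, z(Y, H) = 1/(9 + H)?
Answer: -30095978880/119 ≈ -2.5291e+8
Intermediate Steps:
A = 296/17 (A = 296/(9 + 8) = 296/17 ≈ 17.412)
b(C) = -16*C/7 (b(C) = 4*(-4*C)/7 = -16*C/7)
M = 10648
(M + A)*(-23754 + b((7 - 1)*(-3))) = (10648 + 296/17)*(-23754 - 16*(7 - 1)*(-3)/7) = 181312*(-23754 - 96*(-3)/7)/17 = 181312*(-23754 - 16/7*(-18))/17 = 181312*(-23754 + 288/7)/17 = (181312/17)*(-165990/7) = -30095978880/119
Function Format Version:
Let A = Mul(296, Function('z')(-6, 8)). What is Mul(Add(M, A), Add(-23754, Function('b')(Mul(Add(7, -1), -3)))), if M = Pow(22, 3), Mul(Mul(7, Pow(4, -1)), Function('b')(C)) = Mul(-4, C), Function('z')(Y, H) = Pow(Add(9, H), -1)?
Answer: Rational(-30095978880, 119) ≈ -2.5291e+8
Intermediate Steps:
A = Rational(296, 17) (A = Mul(296, Pow(Add(9, 8), -1)) = Mul(296, Pow(17, -1)) = Mul(296, Rational(1, 17)) = Rational(296, 17) ≈ 17.412)
Function('b')(C) = Mul(Rational(-16, 7), C) (Function('b')(C) = Mul(Rational(4, 7), Mul(-4, C)) = Mul(Rational(-16, 7), C))
M = 10648
Mul(Add(M, A), Add(-23754, Function('b')(Mul(Add(7, -1), -3)))) = Mul(Add(10648, Rational(296, 17)), Add(-23754, Mul(Rational(-16, 7), Mul(Add(7, -1), -3)))) = Mul(Rational(181312, 17), Add(-23754, Mul(Rational(-16, 7), Mul(6, -3)))) = Mul(Rational(181312, 17), Add(-23754, Mul(Rational(-16, 7), -18))) = Mul(Rational(181312, 17), Add(-23754, Rational(288, 7))) = Mul(Rational(181312, 17), Rational(-165990, 7)) = Rational(-30095978880, 119)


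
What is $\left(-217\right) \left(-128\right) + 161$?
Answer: $27937$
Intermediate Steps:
$\left(-217\right) \left(-128\right) + 161 = 27776 + 161 = 27937$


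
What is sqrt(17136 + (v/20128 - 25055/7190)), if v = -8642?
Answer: 5*sqrt(2242586947494171)/1809004 ≈ 130.89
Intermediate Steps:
sqrt(17136 + (v/20128 - 25055/7190)) = sqrt(17136 + (-8642/20128 - 25055/7190)) = sqrt(17136 + (-8642*1/20128 - 25055*1/7190)) = sqrt(17136 + (-4321/10064 - 5011/1438)) = sqrt(17136 - 28322151/7236016) = sqrt(123968048025/7236016) = 5*sqrt(2242586947494171)/1809004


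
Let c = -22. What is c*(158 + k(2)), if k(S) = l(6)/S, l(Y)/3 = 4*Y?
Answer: -4268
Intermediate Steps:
l(Y) = 12*Y (l(Y) = 3*(4*Y) = 12*Y)
k(S) = 72/S (k(S) = (12*6)/S = 72/S)
c*(158 + k(2)) = -22*(158 + 72/2) = -22*(158 + 72*(½)) = -22*(158 + 36) = -22*194 = -4268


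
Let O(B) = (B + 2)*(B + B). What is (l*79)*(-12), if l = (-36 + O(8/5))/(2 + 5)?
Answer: 580176/175 ≈ 3315.3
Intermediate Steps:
O(B) = 2*B*(2 + B) (O(B) = (2 + B)*(2*B) = 2*B*(2 + B))
l = -612/175 (l = (-36 + 2*(8/5)*(2 + 8/5))/(2 + 5) = (-36 + 2*(8*(⅕))*(2 + 8*(⅕)))/7 = (-36 + 2*(8/5)*(2 + 8/5))*(⅐) = (-36 + 2*(8/5)*(18/5))*(⅐) = (-36 + 288/25)*(⅐) = -612/25*⅐ = -612/175 ≈ -3.4971)
(l*79)*(-12) = -612/175*79*(-12) = -48348/175*(-12) = 580176/175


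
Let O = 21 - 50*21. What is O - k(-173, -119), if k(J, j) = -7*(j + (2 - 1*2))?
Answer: -1862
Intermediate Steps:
k(J, j) = -7*j (k(J, j) = -7*(j + (2 - 2)) = -7*(j + 0) = -7*j)
O = -1029 (O = 21 - 1050 = -1029)
O - k(-173, -119) = -1029 - (-7)*(-119) = -1029 - 1*833 = -1029 - 833 = -1862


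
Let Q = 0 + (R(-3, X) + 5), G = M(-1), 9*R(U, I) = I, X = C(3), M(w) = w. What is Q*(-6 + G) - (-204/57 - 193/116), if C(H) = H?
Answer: -212183/6612 ≈ -32.091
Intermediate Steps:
X = 3
R(U, I) = I/9
G = -1
Q = 16/3 (Q = 0 + ((⅑)*3 + 5) = 0 + (⅓ + 5) = 0 + 16/3 = 16/3 ≈ 5.3333)
Q*(-6 + G) - (-204/57 - 193/116) = 16*(-6 - 1)/3 - (-204/57 - 193/116) = (16/3)*(-7) - (-204*1/57 - 193*1/116) = -112/3 - (-68/19 - 193/116) = -112/3 - 1*(-11555/2204) = -112/3 + 11555/2204 = -212183/6612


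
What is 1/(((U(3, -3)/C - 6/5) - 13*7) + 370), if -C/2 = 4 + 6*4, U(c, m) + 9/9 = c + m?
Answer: 280/77789 ≈ 0.0035995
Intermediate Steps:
U(c, m) = -1 + c + m (U(c, m) = -1 + (c + m) = -1 + c + m)
C = -56 (C = -2*(4 + 6*4) = -2*(4 + 24) = -2*28 = -56)
1/(((U(3, -3)/C - 6/5) - 13*7) + 370) = 1/((((-1 + 3 - 3)/(-56) - 6/5) - 13*7) + 370) = 1/(((-1*(-1/56) - 6*1/5) - 91) + 370) = 1/(((1/56 - 6/5) - 91) + 370) = 1/((-331/280 - 91) + 370) = 1/(-25811/280 + 370) = 1/(77789/280) = 280/77789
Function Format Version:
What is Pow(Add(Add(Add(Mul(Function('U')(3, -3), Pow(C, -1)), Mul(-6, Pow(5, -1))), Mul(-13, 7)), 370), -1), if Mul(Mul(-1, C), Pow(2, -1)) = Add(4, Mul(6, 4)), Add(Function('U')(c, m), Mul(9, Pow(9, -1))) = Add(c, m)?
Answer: Rational(280, 77789) ≈ 0.0035995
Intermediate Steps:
Function('U')(c, m) = Add(-1, c, m) (Function('U')(c, m) = Add(-1, Add(c, m)) = Add(-1, c, m))
C = -56 (C = Mul(-2, Add(4, Mul(6, 4))) = Mul(-2, Add(4, 24)) = Mul(-2, 28) = -56)
Pow(Add(Add(Add(Mul(Function('U')(3, -3), Pow(C, -1)), Mul(-6, Pow(5, -1))), Mul(-13, 7)), 370), -1) = Pow(Add(Add(Add(Mul(Add(-1, 3, -3), Pow(-56, -1)), Mul(-6, Pow(5, -1))), Mul(-13, 7)), 370), -1) = Pow(Add(Add(Add(Mul(-1, Rational(-1, 56)), Mul(-6, Rational(1, 5))), -91), 370), -1) = Pow(Add(Add(Add(Rational(1, 56), Rational(-6, 5)), -91), 370), -1) = Pow(Add(Add(Rational(-331, 280), -91), 370), -1) = Pow(Add(Rational(-25811, 280), 370), -1) = Pow(Rational(77789, 280), -1) = Rational(280, 77789)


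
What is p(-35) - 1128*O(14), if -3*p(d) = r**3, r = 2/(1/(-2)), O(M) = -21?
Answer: 71128/3 ≈ 23709.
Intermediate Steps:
r = -4 (r = 2/(-1/2) = 2*(-2) = -4)
p(d) = 64/3 (p(d) = -1/3*(-4)**3 = -1/3*(-64) = 64/3)
p(-35) - 1128*O(14) = 64/3 - 1128*(-21) = 64/3 + 23688 = 71128/3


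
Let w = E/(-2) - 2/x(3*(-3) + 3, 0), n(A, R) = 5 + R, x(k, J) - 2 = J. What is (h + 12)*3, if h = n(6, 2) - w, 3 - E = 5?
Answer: 57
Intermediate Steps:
E = -2 (E = 3 - 1*5 = 3 - 5 = -2)
x(k, J) = 2 + J
w = 0 (w = -2/(-2) - 2/(2 + 0) = -2*(-½) - 2/2 = 1 - 2*½ = 1 - 1 = 0)
h = 7 (h = (5 + 2) - 1*0 = 7 + 0 = 7)
(h + 12)*3 = (7 + 12)*3 = 19*3 = 57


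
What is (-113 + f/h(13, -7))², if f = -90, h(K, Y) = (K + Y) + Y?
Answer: 529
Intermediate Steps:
h(K, Y) = K + 2*Y
(-113 + f/h(13, -7))² = (-113 - 90/(13 + 2*(-7)))² = (-113 - 90/(13 - 14))² = (-113 - 90/(-1))² = (-113 - 90*(-1))² = (-113 + 90)² = (-23)² = 529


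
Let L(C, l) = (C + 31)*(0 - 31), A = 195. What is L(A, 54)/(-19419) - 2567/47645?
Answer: 283952297/925218255 ≈ 0.30690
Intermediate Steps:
L(C, l) = -961 - 31*C (L(C, l) = (31 + C)*(-31) = -961 - 31*C)
L(A, 54)/(-19419) - 2567/47645 = (-961 - 31*195)/(-19419) - 2567/47645 = (-961 - 6045)*(-1/19419) - 2567*1/47645 = -7006*(-1/19419) - 2567/47645 = 7006/19419 - 2567/47645 = 283952297/925218255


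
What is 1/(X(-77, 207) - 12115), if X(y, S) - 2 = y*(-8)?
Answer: -1/11497 ≈ -8.6979e-5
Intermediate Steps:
X(y, S) = 2 - 8*y (X(y, S) = 2 + y*(-8) = 2 - 8*y)
1/(X(-77, 207) - 12115) = 1/((2 - 8*(-77)) - 12115) = 1/((2 + 616) - 12115) = 1/(618 - 12115) = 1/(-11497) = -1/11497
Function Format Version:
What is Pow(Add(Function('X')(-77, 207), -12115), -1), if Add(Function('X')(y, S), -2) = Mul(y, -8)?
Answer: Rational(-1, 11497) ≈ -8.6979e-5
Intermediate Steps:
Function('X')(y, S) = Add(2, Mul(-8, y)) (Function('X')(y, S) = Add(2, Mul(y, -8)) = Add(2, Mul(-8, y)))
Pow(Add(Function('X')(-77, 207), -12115), -1) = Pow(Add(Add(2, Mul(-8, -77)), -12115), -1) = Pow(Add(Add(2, 616), -12115), -1) = Pow(Add(618, -12115), -1) = Pow(-11497, -1) = Rational(-1, 11497)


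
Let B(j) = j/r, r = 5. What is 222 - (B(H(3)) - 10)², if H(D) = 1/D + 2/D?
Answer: 3149/25 ≈ 125.96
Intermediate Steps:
H(D) = 3/D (H(D) = 1/D + 2/D = 3/D)
B(j) = j/5
222 - (B(H(3)) - 10)² = 222 - ((3/3)/5 - 10)² = 222 - ((3*(⅓))/5 - 10)² = 222 - ((⅕)*1 - 10)² = 222 - (⅕ - 10)² = 222 - (-49/5)² = 222 - 1*2401/25 = 222 - 2401/25 = 3149/25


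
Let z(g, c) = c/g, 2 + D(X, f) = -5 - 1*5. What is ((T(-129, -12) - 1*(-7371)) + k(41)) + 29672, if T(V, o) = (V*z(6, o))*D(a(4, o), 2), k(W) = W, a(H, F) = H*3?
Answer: 33988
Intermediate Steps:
a(H, F) = 3*H
D(X, f) = -12 (D(X, f) = -2 + (-5 - 1*5) = -2 + (-5 - 5) = -2 - 10 = -12)
T(V, o) = -2*V*o (T(V, o) = (V*(o/6))*(-12) = (V*o/6)*(-12) = -2*V*o)
((T(-129, -12) - 1*(-7371)) + k(41)) + 29672 = ((-2*(-129)*(-12) - 1*(-7371)) + 41) + 29672 = ((-3096 + 7371) + 41) + 29672 = (4275 + 41) + 29672 = 4316 + 29672 = 33988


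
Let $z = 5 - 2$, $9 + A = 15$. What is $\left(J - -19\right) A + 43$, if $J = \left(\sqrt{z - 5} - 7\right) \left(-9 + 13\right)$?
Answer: $-11 + 24 i \sqrt{2} \approx -11.0 + 33.941 i$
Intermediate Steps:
$A = 6$ ($A = -9 + 15 = 6$)
$z = 3$ ($z = 5 - 2 = 3$)
$J = -28 + 4 i \sqrt{2}$ ($J = \left(\sqrt{3 - 5} - 7\right) \left(-9 + 13\right) = \left(\sqrt{-2} - 7\right) 4 = \left(i \sqrt{2} - 7\right) 4 = \left(-7 + i \sqrt{2}\right) 4 = -28 + 4 i \sqrt{2} \approx -28.0 + 5.6569 i$)
$\left(J - -19\right) A + 43 = \left(\left(-28 + 4 i \sqrt{2}\right) - -19\right) 6 + 43 = \left(\left(-28 + 4 i \sqrt{2}\right) + 19\right) 6 + 43 = \left(-9 + 4 i \sqrt{2}\right) 6 + 43 = \left(-54 + 24 i \sqrt{2}\right) + 43 = -11 + 24 i \sqrt{2}$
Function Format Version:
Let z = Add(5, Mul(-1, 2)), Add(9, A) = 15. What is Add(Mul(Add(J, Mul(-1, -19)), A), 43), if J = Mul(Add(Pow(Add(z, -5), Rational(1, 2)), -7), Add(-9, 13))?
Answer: Add(-11, Mul(24, I, Pow(2, Rational(1, 2)))) ≈ Add(-11.000, Mul(33.941, I))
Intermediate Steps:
A = 6 (A = Add(-9, 15) = 6)
z = 3 (z = Add(5, -2) = 3)
J = Add(-28, Mul(4, I, Pow(2, Rational(1, 2)))) (J = Mul(Add(Pow(Add(3, -5), Rational(1, 2)), -7), Add(-9, 13)) = Mul(Add(Pow(-2, Rational(1, 2)), -7), 4) = Mul(Add(Mul(I, Pow(2, Rational(1, 2))), -7), 4) = Mul(Add(-7, Mul(I, Pow(2, Rational(1, 2)))), 4) = Add(-28, Mul(4, I, Pow(2, Rational(1, 2)))) ≈ Add(-28.000, Mul(5.6569, I)))
Add(Mul(Add(J, Mul(-1, -19)), A), 43) = Add(Mul(Add(Add(-28, Mul(4, I, Pow(2, Rational(1, 2)))), Mul(-1, -19)), 6), 43) = Add(Mul(Add(Add(-28, Mul(4, I, Pow(2, Rational(1, 2)))), 19), 6), 43) = Add(Mul(Add(-9, Mul(4, I, Pow(2, Rational(1, 2)))), 6), 43) = Add(Add(-54, Mul(24, I, Pow(2, Rational(1, 2)))), 43) = Add(-11, Mul(24, I, Pow(2, Rational(1, 2))))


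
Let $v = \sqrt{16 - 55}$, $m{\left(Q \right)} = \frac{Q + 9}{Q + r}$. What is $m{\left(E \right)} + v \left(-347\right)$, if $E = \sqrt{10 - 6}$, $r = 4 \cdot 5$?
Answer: $\frac{1}{2} - 347 i \sqrt{39} \approx 0.5 - 2167.0 i$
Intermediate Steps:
$r = 20$
$E = 2$ ($E = \sqrt{4} = 2$)
$m{\left(Q \right)} = \frac{9 + Q}{20 + Q}$ ($m{\left(Q \right)} = \frac{Q + 9}{Q + 20} = \frac{9 + Q}{20 + Q}$)
$v = i \sqrt{39}$ ($v = \sqrt{-39} = i \sqrt{39} \approx 6.245 i$)
$m{\left(E \right)} + v \left(-347\right) = \frac{9 + 2}{20 + 2} + i \sqrt{39} \left(-347\right) = \frac{1}{22} \cdot 11 - 347 i \sqrt{39} = \frac{1}{2} - 347 i \sqrt{39}$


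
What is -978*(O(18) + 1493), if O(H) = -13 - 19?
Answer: -1428858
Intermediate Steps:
O(H) = -32
-978*(O(18) + 1493) = -978*(-32 + 1493) = -978*1461 = -1428858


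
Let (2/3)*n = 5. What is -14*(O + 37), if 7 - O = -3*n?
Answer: -931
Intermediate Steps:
n = 15/2 (n = (3/2)*5 = 15/2 ≈ 7.5000)
O = 59/2 (O = 7 - (-3)*15/2 = 7 - 1*(-45/2) = 7 + 45/2 = 59/2 ≈ 29.500)
-14*(O + 37) = -14*(59/2 + 37) = -14*133/2 = -931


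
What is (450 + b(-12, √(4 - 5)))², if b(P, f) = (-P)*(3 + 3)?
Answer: 272484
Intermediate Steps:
b(P, f) = -6*P (b(P, f) = -P*6 = -6*P)
(450 + b(-12, √(4 - 5)))² = (450 - 6*(-12))² = (450 + 72)² = 522² = 272484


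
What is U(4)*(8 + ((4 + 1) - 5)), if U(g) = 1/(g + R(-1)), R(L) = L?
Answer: 8/3 ≈ 2.6667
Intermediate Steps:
U(g) = 1/(-1 + g) (U(g) = 1/(g - 1) = 1/(-1 + g))
U(4)*(8 + ((4 + 1) - 5)) = (8 + ((4 + 1) - 5))/(-1 + 4) = (8 + (5 - 5))/3 = (8 + 0)/3 = (1/3)*8 = 8/3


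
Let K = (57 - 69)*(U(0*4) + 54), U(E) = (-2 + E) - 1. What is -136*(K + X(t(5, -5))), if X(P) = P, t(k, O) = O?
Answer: 83912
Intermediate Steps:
U(E) = -3 + E
K = -612 (K = (57 - 69)*((-3 + 0*4) + 54) = -12*((-3 + 0) + 54) = -12*(-3 + 54) = -12*51 = -612)
-136*(K + X(t(5, -5))) = -136*(-612 - 5) = -136*(-617) = 83912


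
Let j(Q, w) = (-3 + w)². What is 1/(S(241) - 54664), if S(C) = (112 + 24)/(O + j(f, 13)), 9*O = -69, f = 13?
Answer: -277/15141520 ≈ -1.8294e-5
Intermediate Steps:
O = -23/3 (O = (⅑)*(-69) = -23/3 ≈ -7.6667)
S(C) = 408/277 (S(C) = (112 + 24)/(-23/3 + (-3 + 13)²) = 136/(-23/3 + 10²) = 136/(-23/3 + 100) = 136/(277/3) = 136*(3/277) = 408/277)
1/(S(241) - 54664) = 1/(408/277 - 54664) = 1/(-15141520/277) = -277/15141520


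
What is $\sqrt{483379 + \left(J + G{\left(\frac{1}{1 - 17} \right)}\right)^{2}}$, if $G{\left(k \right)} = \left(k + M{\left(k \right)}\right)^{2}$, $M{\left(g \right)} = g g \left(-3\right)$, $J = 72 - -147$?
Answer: $\frac{\sqrt{2282098285608209}}{65536} \approx 728.93$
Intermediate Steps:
$J = 219$ ($J = 72 + 147 = 219$)
$M{\left(g \right)} = - 3 g^{2}$ ($M{\left(g \right)} = g^{2} \left(-3\right) = - 3 g^{2}$)
$G{\left(k \right)} = \left(k - 3 k^{2}\right)^{2}$
$\sqrt{483379 + \left(J + G{\left(\frac{1}{1 - 17} \right)}\right)^{2}} = \sqrt{483379 + \left(219 + \left(\frac{1}{1 - 17}\right)^{2} \left(-1 + \frac{3}{1 - 17}\right)^{2}\right)^{2}} = \sqrt{483379 + \left(219 + \left(\frac{1}{-16}\right)^{2} \left(-1 + \frac{3}{-16}\right)^{2}\right)^{2}} = \sqrt{483379 + \left(219 + \left(- \frac{1}{16}\right)^{2} \left(-1 + 3 \left(- \frac{1}{16}\right)\right)^{2}\right)^{2}} = \sqrt{483379 + \left(219 + \frac{\left(-1 - \frac{3}{16}\right)^{2}}{256}\right)^{2}} = \sqrt{483379 + \left(219 + \frac{\left(- \frac{19}{16}\right)^{2}}{256}\right)^{2}} = \sqrt{483379 + \left(219 + \frac{1}{256} \cdot \frac{361}{256}\right)^{2}} = \sqrt{483379 + \left(219 + \frac{361}{65536}\right)^{2}} = \sqrt{483379 + \left(\frac{14352745}{65536}\right)^{2}} = \sqrt{483379 + \frac{206001289035025}{4294967296}} = \sqrt{\frac{2282098285608209}{4294967296}} = \frac{\sqrt{2282098285608209}}{65536}$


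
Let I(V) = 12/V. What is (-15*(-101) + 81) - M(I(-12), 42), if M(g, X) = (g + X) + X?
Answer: 1513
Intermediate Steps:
M(g, X) = g + 2*X (M(g, X) = (X + g) + X = g + 2*X)
(-15*(-101) + 81) - M(I(-12), 42) = (-15*(-101) + 81) - (12/(-12) + 2*42) = (1515 + 81) - (12*(-1/12) + 84) = 1596 - (-1 + 84) = 1596 - 1*83 = 1596 - 83 = 1513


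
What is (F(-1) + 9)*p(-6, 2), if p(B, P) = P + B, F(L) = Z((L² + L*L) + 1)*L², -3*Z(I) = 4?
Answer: -92/3 ≈ -30.667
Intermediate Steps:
Z(I) = -4/3 (Z(I) = -⅓*4 = -4/3)
F(L) = -4*L²/3
p(B, P) = B + P
(F(-1) + 9)*p(-6, 2) = (-4/3*(-1)² + 9)*(-6 + 2) = (-4/3*1 + 9)*(-4) = (-4/3 + 9)*(-4) = (23/3)*(-4) = -92/3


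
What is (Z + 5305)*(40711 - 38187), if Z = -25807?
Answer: -51747048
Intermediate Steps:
(Z + 5305)*(40711 - 38187) = (-25807 + 5305)*(40711 - 38187) = -20502*2524 = -51747048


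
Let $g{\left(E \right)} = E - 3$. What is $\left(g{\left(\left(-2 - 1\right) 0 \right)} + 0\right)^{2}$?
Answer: $9$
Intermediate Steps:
$g{\left(E \right)} = -3 + E$
$\left(g{\left(\left(-2 - 1\right) 0 \right)} + 0\right)^{2} = \left(\left(-3 + \left(-2 - 1\right) 0\right) + 0\right)^{2} = \left(\left(-3 - 0\right) + 0\right)^{2} = \left(\left(-3 + 0\right) + 0\right)^{2} = \left(-3 + 0\right)^{2} = \left(-3\right)^{2} = 9$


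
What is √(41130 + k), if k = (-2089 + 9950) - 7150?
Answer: 3*√4649 ≈ 204.55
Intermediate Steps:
k = 711 (k = 7861 - 7150 = 711)
√(41130 + k) = √(41130 + 711) = √41841 = 3*√4649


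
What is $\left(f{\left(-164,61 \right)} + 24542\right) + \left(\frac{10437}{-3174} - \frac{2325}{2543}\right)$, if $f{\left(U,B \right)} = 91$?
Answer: $\frac{66263631755}{2690494} \approx 24629.0$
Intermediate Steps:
$\left(f{\left(-164,61 \right)} + 24542\right) + \left(\frac{10437}{-3174} - \frac{2325}{2543}\right) = \left(91 + 24542\right) + \left(\frac{10437}{-3174} - \frac{2325}{2543}\right) = 24633 + \left(10437 \left(- \frac{1}{3174}\right) - \frac{2325}{2543}\right) = 24633 - \frac{11306947}{2690494} = \frac{66263631755}{2690494}$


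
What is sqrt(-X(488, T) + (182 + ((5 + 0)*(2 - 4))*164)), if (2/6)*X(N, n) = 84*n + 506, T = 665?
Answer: 2*I*sqrt(42639) ≈ 412.98*I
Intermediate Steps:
X(N, n) = 1518 + 252*n (X(N, n) = 3*(84*n + 506) = 3*(506 + 84*n) = 1518 + 252*n)
sqrt(-X(488, T) + (182 + ((5 + 0)*(2 - 4))*164)) = sqrt(-(1518 + 252*665) + (182 + ((5 + 0)*(2 - 4))*164)) = sqrt(-(1518 + 167580) + (182 + (5*(-2))*164)) = sqrt(-1*169098 + (182 - 10*164)) = sqrt(-169098 + (182 - 1640)) = sqrt(-169098 - 1458) = sqrt(-170556) = 2*I*sqrt(42639)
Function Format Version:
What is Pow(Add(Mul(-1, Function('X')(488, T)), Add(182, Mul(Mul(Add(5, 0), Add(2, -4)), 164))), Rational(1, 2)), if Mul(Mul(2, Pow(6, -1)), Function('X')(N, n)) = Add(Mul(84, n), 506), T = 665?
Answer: Mul(2, I, Pow(42639, Rational(1, 2))) ≈ Mul(412.98, I)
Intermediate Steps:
Function('X')(N, n) = Add(1518, Mul(252, n)) (Function('X')(N, n) = Mul(3, Add(Mul(84, n), 506)) = Mul(3, Add(506, Mul(84, n))) = Add(1518, Mul(252, n)))
Pow(Add(Mul(-1, Function('X')(488, T)), Add(182, Mul(Mul(Add(5, 0), Add(2, -4)), 164))), Rational(1, 2)) = Pow(Add(Mul(-1, Add(1518, Mul(252, 665))), Add(182, Mul(Mul(Add(5, 0), Add(2, -4)), 164))), Rational(1, 2)) = Pow(Add(Mul(-1, Add(1518, 167580)), Add(182, Mul(Mul(5, -2), 164))), Rational(1, 2)) = Pow(Add(Mul(-1, 169098), Add(182, Mul(-10, 164))), Rational(1, 2)) = Pow(Add(-169098, Add(182, -1640)), Rational(1, 2)) = Pow(Add(-169098, -1458), Rational(1, 2)) = Pow(-170556, Rational(1, 2)) = Mul(2, I, Pow(42639, Rational(1, 2)))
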